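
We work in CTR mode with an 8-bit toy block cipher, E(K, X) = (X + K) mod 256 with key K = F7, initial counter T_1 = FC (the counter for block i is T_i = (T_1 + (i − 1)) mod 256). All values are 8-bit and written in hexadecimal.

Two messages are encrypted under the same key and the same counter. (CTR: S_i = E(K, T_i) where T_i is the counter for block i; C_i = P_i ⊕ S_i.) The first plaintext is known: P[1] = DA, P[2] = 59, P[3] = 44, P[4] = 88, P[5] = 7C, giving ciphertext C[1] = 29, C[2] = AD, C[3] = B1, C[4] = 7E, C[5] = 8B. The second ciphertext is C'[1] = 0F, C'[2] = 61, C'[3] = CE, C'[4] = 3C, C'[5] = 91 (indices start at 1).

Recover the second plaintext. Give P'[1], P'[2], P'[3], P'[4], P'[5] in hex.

In CTR with a reused counter, both messages share the same keystream S_i, so C_i ⊕ C'_i = P_i ⊕ P'_i and thus P'_i = P_i ⊕ C_i ⊕ C'_i.
P'[1]: DA ⊕ 29 ⊕ 0F = FC.
P'[2]: 59 ⊕ AD ⊕ 61 = 95.
P'[3]: 44 ⊕ B1 ⊕ CE = 3B.
P'[4]: 88 ⊕ 7E ⊕ 3C = CA.
P'[5]: 7C ⊕ 8B ⊕ 91 = 66.

P'[1] = FC, P'[2] = 95, P'[3] = 3B, P'[4] = CA, P'[5] = 66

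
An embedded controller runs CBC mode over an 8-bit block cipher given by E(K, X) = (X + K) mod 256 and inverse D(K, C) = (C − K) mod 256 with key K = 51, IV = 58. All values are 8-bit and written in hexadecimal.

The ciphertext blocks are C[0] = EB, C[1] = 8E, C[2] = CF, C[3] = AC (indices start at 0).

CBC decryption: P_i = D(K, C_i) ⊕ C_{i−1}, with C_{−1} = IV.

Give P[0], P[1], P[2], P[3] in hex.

P[0]: D(K, EB) = 9A; 9A ⊕ 58 = C2.
P[1]: D(K, 8E) = 3D; 3D ⊕ EB = D6.
P[2]: D(K, CF) = 7E; 7E ⊕ 8E = F0.
P[3]: D(K, AC) = 5B; 5B ⊕ CF = 94.

P[0] = C2, P[1] = D6, P[2] = F0, P[3] = 94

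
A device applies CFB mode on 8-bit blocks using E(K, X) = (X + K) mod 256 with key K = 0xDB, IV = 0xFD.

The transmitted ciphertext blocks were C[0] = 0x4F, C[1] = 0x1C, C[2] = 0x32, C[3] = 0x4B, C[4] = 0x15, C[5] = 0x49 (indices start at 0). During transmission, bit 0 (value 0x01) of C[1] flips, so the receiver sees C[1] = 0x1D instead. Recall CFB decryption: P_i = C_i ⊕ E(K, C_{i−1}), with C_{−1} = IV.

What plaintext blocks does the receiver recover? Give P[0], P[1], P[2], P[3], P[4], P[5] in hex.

Only C[1] changed, to 0x1D. In CFB, a change in C_i flips the same bit in P_i and garbles P_{i+1}. Decrypting the received ciphertext:
P[0]: E(K, 0xFD) = 0xD8; 0x4F ⊕ 0xD8 = 0x97.
P[1]: E(K, 0x4F) = 0x2A; 0x1D ⊕ 0x2A = 0x37.
P[2]: E(K, 0x1D) = 0xF8; 0x32 ⊕ 0xF8 = 0xCA.
P[3]: E(K, 0x32) = 0x0D; 0x4B ⊕ 0x0D = 0x46.
P[4]: E(K, 0x4B) = 0x26; 0x15 ⊕ 0x26 = 0x33.
P[5]: E(K, 0x15) = 0xF0; 0x49 ⊕ 0xF0 = 0xB9.
Blocks that differ from the original plaintext: P[1], P[2].

P[0] = 0x97, P[1] = 0x37, P[2] = 0xCA, P[3] = 0x46, P[4] = 0x33, P[5] = 0xB9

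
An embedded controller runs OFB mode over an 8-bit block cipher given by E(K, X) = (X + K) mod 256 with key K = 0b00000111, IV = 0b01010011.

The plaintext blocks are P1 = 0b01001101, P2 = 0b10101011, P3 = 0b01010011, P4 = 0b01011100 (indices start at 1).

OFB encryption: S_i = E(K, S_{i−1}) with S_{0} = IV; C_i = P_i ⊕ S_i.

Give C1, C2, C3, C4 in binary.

C1 = 0b00010111, C2 = 0b11001010, C3 = 0b00111011, C4 = 0b00110011

C1: S = E(K, 0b01010011) = 0b01011010; 0b01001101 ⊕ 0b01011010 = 0b00010111.
C2: S = E(K, 0b01011010) = 0b01100001; 0b10101011 ⊕ 0b01100001 = 0b11001010.
C3: S = E(K, 0b01100001) = 0b01101000; 0b01010011 ⊕ 0b01101000 = 0b00111011.
C4: S = E(K, 0b01101000) = 0b01101111; 0b01011100 ⊕ 0b01101111 = 0b00110011.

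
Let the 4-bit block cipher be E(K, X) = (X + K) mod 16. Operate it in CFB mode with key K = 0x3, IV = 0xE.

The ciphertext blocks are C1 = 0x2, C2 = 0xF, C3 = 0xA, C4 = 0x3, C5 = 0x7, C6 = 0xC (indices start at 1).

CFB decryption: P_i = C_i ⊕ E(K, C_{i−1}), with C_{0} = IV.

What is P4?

P4: E(K, 0xA) = 0xD; 0x3 ⊕ 0xD = 0xE.

P4 = 0xE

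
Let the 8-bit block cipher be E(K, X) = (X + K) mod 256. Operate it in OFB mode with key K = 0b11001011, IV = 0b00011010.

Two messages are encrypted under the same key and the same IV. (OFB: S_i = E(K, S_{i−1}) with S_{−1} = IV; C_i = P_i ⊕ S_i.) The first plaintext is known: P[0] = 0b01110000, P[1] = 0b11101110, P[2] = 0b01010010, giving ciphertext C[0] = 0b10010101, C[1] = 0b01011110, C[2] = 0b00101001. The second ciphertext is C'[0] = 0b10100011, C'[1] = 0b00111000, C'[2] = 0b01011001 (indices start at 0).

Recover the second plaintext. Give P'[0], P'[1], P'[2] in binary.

P'[0] = 0b01000110, P'[1] = 0b10001000, P'[2] = 0b00100010

In OFB with a reused IV, both messages share the same keystream S_i, so C_i ⊕ C'_i = P_i ⊕ P'_i and thus P'_i = P_i ⊕ C_i ⊕ C'_i.
P'[0]: 0b01110000 ⊕ 0b10010101 ⊕ 0b10100011 = 0b01000110.
P'[1]: 0b11101110 ⊕ 0b01011110 ⊕ 0b00111000 = 0b10001000.
P'[2]: 0b01010010 ⊕ 0b00101001 ⊕ 0b01011001 = 0b00100010.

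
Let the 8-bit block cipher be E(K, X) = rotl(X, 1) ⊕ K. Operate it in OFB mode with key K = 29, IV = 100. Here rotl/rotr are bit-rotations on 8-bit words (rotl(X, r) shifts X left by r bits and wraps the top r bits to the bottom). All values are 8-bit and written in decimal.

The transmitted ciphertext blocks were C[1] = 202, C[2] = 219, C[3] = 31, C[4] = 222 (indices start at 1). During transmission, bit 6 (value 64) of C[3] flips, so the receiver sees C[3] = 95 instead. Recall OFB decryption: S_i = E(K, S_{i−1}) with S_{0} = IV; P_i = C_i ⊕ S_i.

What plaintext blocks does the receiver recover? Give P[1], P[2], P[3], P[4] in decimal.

P[1] = 31, P[2] = 109, P[3] = 47, P[4] = 35

Only C[3] changed, to 95. In OFB, a change in C_i flips the same bit in P_i only; the keystream is unaffected. Decrypting the received ciphertext:
P[1]: S = E(K, 100) = 213; 202 ⊕ 213 = 31.
P[2]: S = E(K, 213) = 182; 219 ⊕ 182 = 109.
P[3]: S = E(K, 182) = 112; 95 ⊕ 112 = 47.
P[4]: S = E(K, 112) = 253; 222 ⊕ 253 = 35.
Blocks that differ from the original plaintext: P[3].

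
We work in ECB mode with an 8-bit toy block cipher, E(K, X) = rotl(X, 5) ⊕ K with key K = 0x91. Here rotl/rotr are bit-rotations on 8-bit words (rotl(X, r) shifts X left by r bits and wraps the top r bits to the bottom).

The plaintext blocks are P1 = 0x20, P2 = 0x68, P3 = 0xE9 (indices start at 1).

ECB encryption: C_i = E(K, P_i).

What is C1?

C1 = 0x95

C1: E(K, 0x20) = 0x95.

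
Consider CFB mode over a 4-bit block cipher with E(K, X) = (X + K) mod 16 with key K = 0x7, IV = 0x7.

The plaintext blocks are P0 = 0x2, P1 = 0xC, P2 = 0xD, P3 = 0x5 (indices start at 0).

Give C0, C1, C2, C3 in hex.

CFB encryption: C_i = P_i ⊕ E(K, C_{i−1}), with C_{−1} = IV.
C0: E(K, 0x7) = 0xE; 0x2 ⊕ 0xE = 0xC.
C1: E(K, 0xC) = 0x3; 0xC ⊕ 0x3 = 0xF.
C2: E(K, 0xF) = 0x6; 0xD ⊕ 0x6 = 0xB.
C3: E(K, 0xB) = 0x2; 0x5 ⊕ 0x2 = 0x7.

C0 = 0xC, C1 = 0xF, C2 = 0xB, C3 = 0x7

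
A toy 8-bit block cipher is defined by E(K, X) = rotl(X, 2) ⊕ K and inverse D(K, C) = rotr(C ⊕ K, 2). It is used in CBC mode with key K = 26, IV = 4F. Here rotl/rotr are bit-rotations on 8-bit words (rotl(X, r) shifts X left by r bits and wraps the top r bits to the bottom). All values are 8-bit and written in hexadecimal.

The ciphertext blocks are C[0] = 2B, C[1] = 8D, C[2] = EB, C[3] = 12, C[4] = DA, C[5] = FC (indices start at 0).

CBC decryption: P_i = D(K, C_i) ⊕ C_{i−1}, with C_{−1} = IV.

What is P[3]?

P[3] = E6

P[3]: D(K, 12) = 0D; 0D ⊕ EB = E6.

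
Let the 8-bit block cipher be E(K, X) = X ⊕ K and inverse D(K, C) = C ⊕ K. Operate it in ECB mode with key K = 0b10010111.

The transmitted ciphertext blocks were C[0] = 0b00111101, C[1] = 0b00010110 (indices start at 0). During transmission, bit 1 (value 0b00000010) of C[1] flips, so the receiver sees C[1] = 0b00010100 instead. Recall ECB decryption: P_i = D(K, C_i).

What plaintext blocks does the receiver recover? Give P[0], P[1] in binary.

P[0] = 0b10101010, P[1] = 0b10000011

Only C[1] changed, to 0b00010100. In ECB, a change in C_i affects only P_i. Decrypting the received ciphertext:
P[0]: D(K, 0b00111101) = 0b10101010.
P[1]: D(K, 0b00010100) = 0b10000011.
Blocks that differ from the original plaintext: P[1].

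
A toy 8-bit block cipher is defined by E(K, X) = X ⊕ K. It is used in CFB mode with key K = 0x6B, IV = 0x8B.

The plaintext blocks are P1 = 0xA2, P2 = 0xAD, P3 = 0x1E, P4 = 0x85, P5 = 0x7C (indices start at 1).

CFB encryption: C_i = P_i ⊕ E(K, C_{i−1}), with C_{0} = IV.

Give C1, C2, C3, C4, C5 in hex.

C1: E(K, 0x8B) = 0xE0; 0xA2 ⊕ 0xE0 = 0x42.
C2: E(K, 0x42) = 0x29; 0xAD ⊕ 0x29 = 0x84.
C3: E(K, 0x84) = 0xEF; 0x1E ⊕ 0xEF = 0xF1.
C4: E(K, 0xF1) = 0x9A; 0x85 ⊕ 0x9A = 0x1F.
C5: E(K, 0x1F) = 0x74; 0x7C ⊕ 0x74 = 0x08.

C1 = 0x42, C2 = 0x84, C3 = 0xF1, C4 = 0x1F, C5 = 0x08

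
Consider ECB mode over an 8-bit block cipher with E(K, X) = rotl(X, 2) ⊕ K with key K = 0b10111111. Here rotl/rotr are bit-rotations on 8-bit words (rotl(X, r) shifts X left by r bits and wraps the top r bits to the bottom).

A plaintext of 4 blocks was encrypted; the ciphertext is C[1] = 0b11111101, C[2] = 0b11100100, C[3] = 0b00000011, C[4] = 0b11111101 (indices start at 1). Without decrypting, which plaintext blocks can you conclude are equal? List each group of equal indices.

ECB encrypts each block independently with the same key, so equal ciphertext blocks imply equal plaintext blocks.
C[1] = C[4] = 0b11111101, so P[1] = P[4].

P[1] = P[4]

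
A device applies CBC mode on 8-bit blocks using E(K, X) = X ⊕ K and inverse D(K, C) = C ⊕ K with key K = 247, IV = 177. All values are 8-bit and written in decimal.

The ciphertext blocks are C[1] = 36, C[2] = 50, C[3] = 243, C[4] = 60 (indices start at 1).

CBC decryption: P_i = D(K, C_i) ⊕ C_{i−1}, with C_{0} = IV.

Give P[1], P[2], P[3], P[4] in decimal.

P[1] = 98, P[2] = 225, P[3] = 54, P[4] = 56

P[1]: D(K, 36) = 211; 211 ⊕ 177 = 98.
P[2]: D(K, 50) = 197; 197 ⊕ 36 = 225.
P[3]: D(K, 243) = 4; 4 ⊕ 50 = 54.
P[4]: D(K, 60) = 203; 203 ⊕ 243 = 56.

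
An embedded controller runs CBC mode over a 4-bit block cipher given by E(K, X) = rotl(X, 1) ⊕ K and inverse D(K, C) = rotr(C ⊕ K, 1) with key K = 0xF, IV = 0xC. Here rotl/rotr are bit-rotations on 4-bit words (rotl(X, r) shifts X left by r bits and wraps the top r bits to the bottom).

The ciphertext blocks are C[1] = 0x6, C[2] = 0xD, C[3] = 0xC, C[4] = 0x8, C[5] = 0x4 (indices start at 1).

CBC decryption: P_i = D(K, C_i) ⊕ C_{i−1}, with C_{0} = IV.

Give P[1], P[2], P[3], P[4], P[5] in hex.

P[1]: D(K, 0x6) = 0xC; 0xC ⊕ 0xC = 0x0.
P[2]: D(K, 0xD) = 0x1; 0x1 ⊕ 0x6 = 0x7.
P[3]: D(K, 0xC) = 0x9; 0x9 ⊕ 0xD = 0x4.
P[4]: D(K, 0x8) = 0xB; 0xB ⊕ 0xC = 0x7.
P[5]: D(K, 0x4) = 0xD; 0xD ⊕ 0x8 = 0x5.

P[1] = 0x0, P[2] = 0x7, P[3] = 0x4, P[4] = 0x7, P[5] = 0x5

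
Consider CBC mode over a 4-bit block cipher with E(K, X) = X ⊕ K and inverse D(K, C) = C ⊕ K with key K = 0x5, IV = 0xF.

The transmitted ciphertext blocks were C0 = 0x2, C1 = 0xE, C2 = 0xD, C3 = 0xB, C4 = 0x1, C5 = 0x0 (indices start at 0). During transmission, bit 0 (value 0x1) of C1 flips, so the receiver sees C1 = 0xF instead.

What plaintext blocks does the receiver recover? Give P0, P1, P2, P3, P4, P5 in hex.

P0 = 0x8, P1 = 0x8, P2 = 0x7, P3 = 0x3, P4 = 0xF, P5 = 0x4

CBC decryption: P_i = D(K, C_i) ⊕ C_{i−1}, with C_{−1} = IV.
Only C1 changed, to 0xF. In CBC, a change in C_i garbles P_i and flips the same bit in P_{i+1}. Decrypting the received ciphertext:
P0: D(K, 0x2) = 0x7; 0x7 ⊕ 0xF = 0x8.
P1: D(K, 0xF) = 0xA; 0xA ⊕ 0x2 = 0x8.
P2: D(K, 0xD) = 0x8; 0x8 ⊕ 0xF = 0x7.
P3: D(K, 0xB) = 0xE; 0xE ⊕ 0xD = 0x3.
P4: D(K, 0x1) = 0x4; 0x4 ⊕ 0xB = 0xF.
P5: D(K, 0x0) = 0x5; 0x5 ⊕ 0x1 = 0x4.
Blocks that differ from the original plaintext: P1, P2.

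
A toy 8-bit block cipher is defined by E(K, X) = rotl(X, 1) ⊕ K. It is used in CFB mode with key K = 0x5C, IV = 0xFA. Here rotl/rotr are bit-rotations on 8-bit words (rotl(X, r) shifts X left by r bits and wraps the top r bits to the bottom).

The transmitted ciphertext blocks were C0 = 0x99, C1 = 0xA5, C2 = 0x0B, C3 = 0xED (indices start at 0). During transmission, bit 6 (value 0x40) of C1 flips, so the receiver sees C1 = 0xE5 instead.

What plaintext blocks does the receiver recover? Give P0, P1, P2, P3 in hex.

P0 = 0x30, P1 = 0x8A, P2 = 0x9C, P3 = 0xA7

CFB decryption: P_i = C_i ⊕ E(K, C_{i−1}), with C_{−1} = IV.
Only C1 changed, to 0xE5. In CFB, a change in C_i flips the same bit in P_i and garbles P_{i+1}. Decrypting the received ciphertext:
P0: E(K, 0xFA) = 0xA9; 0x99 ⊕ 0xA9 = 0x30.
P1: E(K, 0x99) = 0x6F; 0xE5 ⊕ 0x6F = 0x8A.
P2: E(K, 0xE5) = 0x97; 0x0B ⊕ 0x97 = 0x9C.
P3: E(K, 0x0B) = 0x4A; 0xED ⊕ 0x4A = 0xA7.
Blocks that differ from the original plaintext: P1, P2.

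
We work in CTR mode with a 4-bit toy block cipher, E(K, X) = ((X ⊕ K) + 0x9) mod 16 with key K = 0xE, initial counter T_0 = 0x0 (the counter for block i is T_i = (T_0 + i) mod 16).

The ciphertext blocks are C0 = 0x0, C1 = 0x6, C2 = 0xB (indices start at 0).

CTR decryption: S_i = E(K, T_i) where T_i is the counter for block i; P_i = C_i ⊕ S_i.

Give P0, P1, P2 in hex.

P0: T = 0x0, S = E(K, T) = 0x7; 0x0 ⊕ 0x7 = 0x7.
P1: T = 0x1, S = E(K, T) = 0x8; 0x6 ⊕ 0x8 = 0xE.
P2: T = 0x2, S = E(K, T) = 0x5; 0xB ⊕ 0x5 = 0xE.

P0 = 0x7, P1 = 0xE, P2 = 0xE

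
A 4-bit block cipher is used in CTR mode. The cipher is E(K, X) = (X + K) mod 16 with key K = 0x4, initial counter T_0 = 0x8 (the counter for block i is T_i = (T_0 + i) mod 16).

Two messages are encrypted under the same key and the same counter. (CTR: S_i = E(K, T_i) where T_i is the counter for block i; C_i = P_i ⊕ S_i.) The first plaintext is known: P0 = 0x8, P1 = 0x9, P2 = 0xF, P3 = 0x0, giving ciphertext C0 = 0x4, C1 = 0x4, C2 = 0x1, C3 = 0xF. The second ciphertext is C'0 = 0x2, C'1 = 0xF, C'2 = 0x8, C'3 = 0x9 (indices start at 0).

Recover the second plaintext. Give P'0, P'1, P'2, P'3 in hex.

P'0 = 0xE, P'1 = 0x2, P'2 = 0x6, P'3 = 0x6

In CTR with a reused counter, both messages share the same keystream S_i, so C_i ⊕ C'_i = P_i ⊕ P'_i and thus P'_i = P_i ⊕ C_i ⊕ C'_i.
P'0: 0x8 ⊕ 0x4 ⊕ 0x2 = 0xE.
P'1: 0x9 ⊕ 0x4 ⊕ 0xF = 0x2.
P'2: 0xF ⊕ 0x1 ⊕ 0x8 = 0x6.
P'3: 0x0 ⊕ 0xF ⊕ 0x9 = 0x6.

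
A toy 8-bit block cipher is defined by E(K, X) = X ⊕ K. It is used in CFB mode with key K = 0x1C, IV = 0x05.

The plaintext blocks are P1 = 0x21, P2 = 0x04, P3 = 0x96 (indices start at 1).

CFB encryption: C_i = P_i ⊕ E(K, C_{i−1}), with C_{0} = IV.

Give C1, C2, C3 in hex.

C1: E(K, 0x05) = 0x19; 0x21 ⊕ 0x19 = 0x38.
C2: E(K, 0x38) = 0x24; 0x04 ⊕ 0x24 = 0x20.
C3: E(K, 0x20) = 0x3C; 0x96 ⊕ 0x3C = 0xAA.

C1 = 0x38, C2 = 0x20, C3 = 0xAA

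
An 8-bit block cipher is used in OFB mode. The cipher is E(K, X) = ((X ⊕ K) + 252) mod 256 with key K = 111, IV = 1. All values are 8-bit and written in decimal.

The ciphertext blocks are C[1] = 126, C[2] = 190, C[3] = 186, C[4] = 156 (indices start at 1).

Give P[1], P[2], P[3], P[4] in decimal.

P[1] = 20, P[2] = 191, P[3] = 208, P[4] = 157

OFB decryption: S_i = E(K, S_{i−1}) with S_{0} = IV; P_i = C_i ⊕ S_i.
P[1]: S = E(K, 1) = 106; 126 ⊕ 106 = 20.
P[2]: S = E(K, 106) = 1; 190 ⊕ 1 = 191.
P[3]: S = E(K, 1) = 106; 186 ⊕ 106 = 208.
P[4]: S = E(K, 106) = 1; 156 ⊕ 1 = 157.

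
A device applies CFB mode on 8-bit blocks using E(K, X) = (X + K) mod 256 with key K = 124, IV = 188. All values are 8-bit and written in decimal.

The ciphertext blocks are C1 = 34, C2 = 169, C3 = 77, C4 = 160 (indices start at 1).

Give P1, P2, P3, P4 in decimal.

P1 = 26, P2 = 55, P3 = 104, P4 = 105

CFB decryption: P_i = C_i ⊕ E(K, C_{i−1}), with C_{0} = IV.
P1: E(K, 188) = 56; 34 ⊕ 56 = 26.
P2: E(K, 34) = 158; 169 ⊕ 158 = 55.
P3: E(K, 169) = 37; 77 ⊕ 37 = 104.
P4: E(K, 77) = 201; 160 ⊕ 201 = 105.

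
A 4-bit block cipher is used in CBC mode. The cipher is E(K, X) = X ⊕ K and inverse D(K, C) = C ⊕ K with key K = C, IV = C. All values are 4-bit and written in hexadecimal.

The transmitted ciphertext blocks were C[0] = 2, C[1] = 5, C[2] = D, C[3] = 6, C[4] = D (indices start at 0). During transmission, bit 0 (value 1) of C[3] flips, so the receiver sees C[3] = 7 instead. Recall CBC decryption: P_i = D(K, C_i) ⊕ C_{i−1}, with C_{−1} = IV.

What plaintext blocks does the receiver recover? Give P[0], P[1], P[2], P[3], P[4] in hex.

Only C[3] changed, to 7. In CBC, a change in C_i garbles P_i and flips the same bit in P_{i+1}. Decrypting the received ciphertext:
P[0]: D(K, 2) = E; E ⊕ C = 2.
P[1]: D(K, 5) = 9; 9 ⊕ 2 = B.
P[2]: D(K, D) = 1; 1 ⊕ 5 = 4.
P[3]: D(K, 7) = B; B ⊕ D = 6.
P[4]: D(K, D) = 1; 1 ⊕ 7 = 6.
Blocks that differ from the original plaintext: P[3], P[4].

P[0] = 2, P[1] = B, P[2] = 4, P[3] = 6, P[4] = 6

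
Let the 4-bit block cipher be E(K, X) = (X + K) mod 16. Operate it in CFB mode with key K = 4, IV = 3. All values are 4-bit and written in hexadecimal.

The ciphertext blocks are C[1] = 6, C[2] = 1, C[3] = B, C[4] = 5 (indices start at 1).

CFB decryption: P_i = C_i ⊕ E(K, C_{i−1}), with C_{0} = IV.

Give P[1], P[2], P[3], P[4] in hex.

P[1] = 1, P[2] = B, P[3] = E, P[4] = A

P[1]: E(K, 3) = 7; 6 ⊕ 7 = 1.
P[2]: E(K, 6) = A; 1 ⊕ A = B.
P[3]: E(K, 1) = 5; B ⊕ 5 = E.
P[4]: E(K, B) = F; 5 ⊕ F = A.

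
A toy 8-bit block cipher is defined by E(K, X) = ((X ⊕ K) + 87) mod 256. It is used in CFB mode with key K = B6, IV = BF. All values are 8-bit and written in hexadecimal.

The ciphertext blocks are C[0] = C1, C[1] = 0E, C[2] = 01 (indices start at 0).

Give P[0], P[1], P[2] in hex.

CFB decryption: P_i = C_i ⊕ E(K, C_{i−1}), with C_{−1} = IV.
P[0]: E(K, BF) = 90; C1 ⊕ 90 = 51.
P[1]: E(K, C1) = FE; 0E ⊕ FE = F0.
P[2]: E(K, 0E) = 3F; 01 ⊕ 3F = 3E.

P[0] = 51, P[1] = F0, P[2] = 3E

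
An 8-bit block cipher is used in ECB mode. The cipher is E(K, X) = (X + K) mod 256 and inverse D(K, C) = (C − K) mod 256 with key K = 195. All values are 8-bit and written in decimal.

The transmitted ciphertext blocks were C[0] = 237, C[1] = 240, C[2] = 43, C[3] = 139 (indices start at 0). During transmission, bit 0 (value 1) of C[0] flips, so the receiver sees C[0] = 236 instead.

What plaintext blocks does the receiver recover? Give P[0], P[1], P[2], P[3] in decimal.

P[0] = 41, P[1] = 45, P[2] = 104, P[3] = 200

ECB decryption: P_i = D(K, C_i).
Only C[0] changed, to 236. In ECB, a change in C_i affects only P_i. Decrypting the received ciphertext:
P[0]: D(K, 236) = 41.
P[1]: D(K, 240) = 45.
P[2]: D(K, 43) = 104.
P[3]: D(K, 139) = 200.
Blocks that differ from the original plaintext: P[0].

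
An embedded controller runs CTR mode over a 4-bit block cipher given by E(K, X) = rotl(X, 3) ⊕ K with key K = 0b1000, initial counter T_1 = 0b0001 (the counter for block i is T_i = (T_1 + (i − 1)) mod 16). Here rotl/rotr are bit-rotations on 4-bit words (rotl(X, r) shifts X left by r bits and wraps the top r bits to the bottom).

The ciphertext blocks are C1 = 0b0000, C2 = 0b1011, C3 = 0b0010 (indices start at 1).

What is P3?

CTR decryption: S_i = E(K, T_i) where T_i is the counter for block i; P_i = C_i ⊕ S_i.
P3: T = 0b0011, S = E(K, T) = 0b0001; 0b0010 ⊕ 0b0001 = 0b0011.

P3 = 0b0011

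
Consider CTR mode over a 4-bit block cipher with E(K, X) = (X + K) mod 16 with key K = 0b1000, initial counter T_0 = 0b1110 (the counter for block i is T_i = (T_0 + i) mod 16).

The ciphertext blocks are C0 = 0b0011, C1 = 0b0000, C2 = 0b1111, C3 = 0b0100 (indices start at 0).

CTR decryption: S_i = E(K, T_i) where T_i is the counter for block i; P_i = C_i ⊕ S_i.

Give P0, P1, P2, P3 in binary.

P0 = 0b0101, P1 = 0b0111, P2 = 0b0111, P3 = 0b1101

P0: T = 0b1110, S = E(K, T) = 0b0110; 0b0011 ⊕ 0b0110 = 0b0101.
P1: T = 0b1111, S = E(K, T) = 0b0111; 0b0000 ⊕ 0b0111 = 0b0111.
P2: T = 0b0000, S = E(K, T) = 0b1000; 0b1111 ⊕ 0b1000 = 0b0111.
P3: T = 0b0001, S = E(K, T) = 0b1001; 0b0100 ⊕ 0b1001 = 0b1101.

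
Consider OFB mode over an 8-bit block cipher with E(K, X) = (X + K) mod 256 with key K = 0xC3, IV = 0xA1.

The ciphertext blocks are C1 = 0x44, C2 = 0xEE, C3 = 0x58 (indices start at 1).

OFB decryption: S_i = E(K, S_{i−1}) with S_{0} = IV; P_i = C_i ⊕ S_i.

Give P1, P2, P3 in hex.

P1 = 0x20, P2 = 0xC9, P3 = 0xB2

P1: S = E(K, 0xA1) = 0x64; 0x44 ⊕ 0x64 = 0x20.
P2: S = E(K, 0x64) = 0x27; 0xEE ⊕ 0x27 = 0xC9.
P3: S = E(K, 0x27) = 0xEA; 0x58 ⊕ 0xEA = 0xB2.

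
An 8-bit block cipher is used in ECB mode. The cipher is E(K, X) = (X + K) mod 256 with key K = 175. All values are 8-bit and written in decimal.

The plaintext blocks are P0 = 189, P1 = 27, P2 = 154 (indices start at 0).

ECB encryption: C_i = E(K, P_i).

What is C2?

C2 = 73

C2: E(K, 154) = 73.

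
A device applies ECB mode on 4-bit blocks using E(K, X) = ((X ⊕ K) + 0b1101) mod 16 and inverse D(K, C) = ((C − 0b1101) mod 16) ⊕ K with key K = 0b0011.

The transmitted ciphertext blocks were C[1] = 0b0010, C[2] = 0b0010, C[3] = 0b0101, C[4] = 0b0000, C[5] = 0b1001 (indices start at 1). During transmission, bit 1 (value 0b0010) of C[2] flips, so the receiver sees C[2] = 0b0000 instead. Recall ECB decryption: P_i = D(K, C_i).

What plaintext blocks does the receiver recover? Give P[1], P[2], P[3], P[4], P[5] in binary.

P[1] = 0b0110, P[2] = 0b0000, P[3] = 0b1011, P[4] = 0b0000, P[5] = 0b1111

Only C[2] changed, to 0b0000. In ECB, a change in C_i affects only P_i. Decrypting the received ciphertext:
P[1]: D(K, 0b0010) = 0b0110.
P[2]: D(K, 0b0000) = 0b0000.
P[3]: D(K, 0b0101) = 0b1011.
P[4]: D(K, 0b0000) = 0b0000.
P[5]: D(K, 0b1001) = 0b1111.
Blocks that differ from the original plaintext: P[2].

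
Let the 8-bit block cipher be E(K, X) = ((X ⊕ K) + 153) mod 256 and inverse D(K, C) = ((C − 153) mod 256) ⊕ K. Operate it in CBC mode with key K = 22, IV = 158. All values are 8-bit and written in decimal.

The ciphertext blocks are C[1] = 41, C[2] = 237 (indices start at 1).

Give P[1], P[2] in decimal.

P[1] = 24, P[2] = 107

CBC decryption: P_i = D(K, C_i) ⊕ C_{i−1}, with C_{0} = IV.
P[1]: D(K, 41) = 134; 134 ⊕ 158 = 24.
P[2]: D(K, 237) = 66; 66 ⊕ 41 = 107.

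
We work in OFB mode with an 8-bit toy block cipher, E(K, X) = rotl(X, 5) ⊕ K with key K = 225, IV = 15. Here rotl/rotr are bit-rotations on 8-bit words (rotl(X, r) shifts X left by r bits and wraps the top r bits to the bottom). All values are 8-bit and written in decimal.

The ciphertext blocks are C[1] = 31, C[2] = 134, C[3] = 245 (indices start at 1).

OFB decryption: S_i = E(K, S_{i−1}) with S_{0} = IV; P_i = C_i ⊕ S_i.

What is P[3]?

P[3] = 40

P[1]: S = E(K, 15) = 0; 31 ⊕ 0 = 31.
P[2]: S = E(K, 0) = 225; 134 ⊕ 225 = 103.
P[3]: S = E(K, 225) = 221; 245 ⊕ 221 = 40.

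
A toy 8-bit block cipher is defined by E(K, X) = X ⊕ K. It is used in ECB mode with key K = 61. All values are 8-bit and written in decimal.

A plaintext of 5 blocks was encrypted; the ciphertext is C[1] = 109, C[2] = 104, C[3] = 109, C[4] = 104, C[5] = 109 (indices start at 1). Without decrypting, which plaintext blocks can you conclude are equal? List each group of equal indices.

P[1] = P[3] = P[5]; P[2] = P[4]

ECB encrypts each block independently with the same key, so equal ciphertext blocks imply equal plaintext blocks.
C[1] = C[3] = C[5] = 109, so P[1] = P[3] = P[5].
C[2] = C[4] = 104, so P[2] = P[4].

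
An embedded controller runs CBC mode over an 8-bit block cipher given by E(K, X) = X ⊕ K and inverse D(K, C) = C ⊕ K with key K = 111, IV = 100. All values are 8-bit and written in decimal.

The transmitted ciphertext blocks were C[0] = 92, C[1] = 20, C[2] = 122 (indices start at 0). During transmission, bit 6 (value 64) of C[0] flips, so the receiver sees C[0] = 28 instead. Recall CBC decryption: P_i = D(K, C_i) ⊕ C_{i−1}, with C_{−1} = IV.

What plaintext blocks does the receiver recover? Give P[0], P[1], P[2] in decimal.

P[0] = 23, P[1] = 103, P[2] = 1

Only C[0] changed, to 28. In CBC, a change in C_i garbles P_i and flips the same bit in P_{i+1}. Decrypting the received ciphertext:
P[0]: D(K, 28) = 115; 115 ⊕ 100 = 23.
P[1]: D(K, 20) = 123; 123 ⊕ 28 = 103.
P[2]: D(K, 122) = 21; 21 ⊕ 20 = 1.
Blocks that differ from the original plaintext: P[0], P[1].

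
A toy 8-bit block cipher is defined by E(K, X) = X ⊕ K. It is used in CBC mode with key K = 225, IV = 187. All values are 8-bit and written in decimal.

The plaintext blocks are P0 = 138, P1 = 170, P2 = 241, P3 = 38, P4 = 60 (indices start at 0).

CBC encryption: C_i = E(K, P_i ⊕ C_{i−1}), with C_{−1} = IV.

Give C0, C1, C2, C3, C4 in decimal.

C0 = 208, C1 = 155, C2 = 139, C3 = 76, C4 = 145

C0: P0 ⊕ 187 = 49; E(K, 49) = 208.
C1: P1 ⊕ 208 = 122; E(K, 122) = 155.
C2: P2 ⊕ 155 = 106; E(K, 106) = 139.
C3: P3 ⊕ 139 = 173; E(K, 173) = 76.
C4: P4 ⊕ 76 = 112; E(K, 112) = 145.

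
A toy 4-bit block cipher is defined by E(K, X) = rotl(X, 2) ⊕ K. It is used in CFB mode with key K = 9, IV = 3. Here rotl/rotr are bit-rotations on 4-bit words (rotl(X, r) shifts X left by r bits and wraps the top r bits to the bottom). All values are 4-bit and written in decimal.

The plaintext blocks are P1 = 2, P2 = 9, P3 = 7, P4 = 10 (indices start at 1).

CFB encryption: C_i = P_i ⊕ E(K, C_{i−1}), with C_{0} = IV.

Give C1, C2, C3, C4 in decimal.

C1: E(K, 3) = 5; 2 ⊕ 5 = 7.
C2: E(K, 7) = 4; 9 ⊕ 4 = 13.
C3: E(K, 13) = 14; 7 ⊕ 14 = 9.
C4: E(K, 9) = 15; 10 ⊕ 15 = 5.

C1 = 7, C2 = 13, C3 = 9, C4 = 5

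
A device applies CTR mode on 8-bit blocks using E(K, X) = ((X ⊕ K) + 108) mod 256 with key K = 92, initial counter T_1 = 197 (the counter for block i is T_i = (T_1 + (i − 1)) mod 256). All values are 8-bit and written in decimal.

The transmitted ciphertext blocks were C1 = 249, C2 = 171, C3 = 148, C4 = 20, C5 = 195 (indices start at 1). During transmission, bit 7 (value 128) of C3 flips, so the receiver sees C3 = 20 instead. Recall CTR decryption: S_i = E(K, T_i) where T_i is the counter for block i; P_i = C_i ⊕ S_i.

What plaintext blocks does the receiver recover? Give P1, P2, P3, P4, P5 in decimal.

Only C3 changed, to 20. In CTR, a change in C_i flips the same bit in P_i only; the keystream is unaffected. Decrypting the received ciphertext:
P1: T = 197, S = E(K, T) = 5; 249 ⊕ 5 = 252.
P2: T = 198, S = E(K, T) = 6; 171 ⊕ 6 = 173.
P3: T = 199, S = E(K, T) = 7; 20 ⊕ 7 = 19.
P4: T = 200, S = E(K, T) = 0; 20 ⊕ 0 = 20.
P5: T = 201, S = E(K, T) = 1; 195 ⊕ 1 = 194.
Blocks that differ from the original plaintext: P3.

P1 = 252, P2 = 173, P3 = 19, P4 = 20, P5 = 194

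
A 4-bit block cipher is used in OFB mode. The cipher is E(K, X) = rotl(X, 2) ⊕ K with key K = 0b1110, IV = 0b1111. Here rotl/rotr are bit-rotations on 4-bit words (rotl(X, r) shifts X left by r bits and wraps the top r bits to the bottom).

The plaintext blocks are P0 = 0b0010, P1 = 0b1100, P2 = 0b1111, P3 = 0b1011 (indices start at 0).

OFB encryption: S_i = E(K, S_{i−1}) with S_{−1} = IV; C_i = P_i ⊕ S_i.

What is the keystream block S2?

C0: S = E(K, 0b1111) = 0b0001; 0b0010 ⊕ 0b0001 = 0b0011.
C1: S = E(K, 0b0001) = 0b1010; 0b1100 ⊕ 0b1010 = 0b0110.
C2: S = E(K, 0b1010) = 0b0100; 0b1111 ⊕ 0b0100 = 0b1011.
So S2 = 0b0100.

0b0100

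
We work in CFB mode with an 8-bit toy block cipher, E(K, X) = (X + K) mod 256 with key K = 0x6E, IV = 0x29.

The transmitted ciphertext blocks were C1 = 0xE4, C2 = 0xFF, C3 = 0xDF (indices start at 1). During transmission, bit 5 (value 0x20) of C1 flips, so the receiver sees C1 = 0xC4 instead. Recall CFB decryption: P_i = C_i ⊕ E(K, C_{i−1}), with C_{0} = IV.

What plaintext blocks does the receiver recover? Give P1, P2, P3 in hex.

P1 = 0x53, P2 = 0xCD, P3 = 0xB2

Only C1 changed, to 0xC4. In CFB, a change in C_i flips the same bit in P_i and garbles P_{i+1}. Decrypting the received ciphertext:
P1: E(K, 0x29) = 0x97; 0xC4 ⊕ 0x97 = 0x53.
P2: E(K, 0xC4) = 0x32; 0xFF ⊕ 0x32 = 0xCD.
P3: E(K, 0xFF) = 0x6D; 0xDF ⊕ 0x6D = 0xB2.
Blocks that differ from the original plaintext: P1, P2.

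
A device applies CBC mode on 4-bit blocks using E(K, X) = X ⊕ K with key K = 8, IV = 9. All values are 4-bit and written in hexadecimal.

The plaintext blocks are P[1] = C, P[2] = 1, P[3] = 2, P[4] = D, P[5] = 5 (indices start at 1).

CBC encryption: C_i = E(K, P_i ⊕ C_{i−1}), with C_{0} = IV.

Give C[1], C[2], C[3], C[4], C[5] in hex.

C[1]: P[1] ⊕ 9 = 5; E(K, 5) = D.
C[2]: P[2] ⊕ D = C; E(K, C) = 4.
C[3]: P[3] ⊕ 4 = 6; E(K, 6) = E.
C[4]: P[4] ⊕ E = 3; E(K, 3) = B.
C[5]: P[5] ⊕ B = E; E(K, E) = 6.

C[1] = D, C[2] = 4, C[3] = E, C[4] = B, C[5] = 6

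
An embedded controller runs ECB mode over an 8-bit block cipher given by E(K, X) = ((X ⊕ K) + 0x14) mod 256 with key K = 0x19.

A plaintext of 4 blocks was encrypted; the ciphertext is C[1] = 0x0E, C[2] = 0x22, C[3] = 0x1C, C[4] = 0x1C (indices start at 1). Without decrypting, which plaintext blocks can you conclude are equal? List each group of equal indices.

P[3] = P[4]

ECB encrypts each block independently with the same key, so equal ciphertext blocks imply equal plaintext blocks.
C[3] = C[4] = 0x1C, so P[3] = P[4].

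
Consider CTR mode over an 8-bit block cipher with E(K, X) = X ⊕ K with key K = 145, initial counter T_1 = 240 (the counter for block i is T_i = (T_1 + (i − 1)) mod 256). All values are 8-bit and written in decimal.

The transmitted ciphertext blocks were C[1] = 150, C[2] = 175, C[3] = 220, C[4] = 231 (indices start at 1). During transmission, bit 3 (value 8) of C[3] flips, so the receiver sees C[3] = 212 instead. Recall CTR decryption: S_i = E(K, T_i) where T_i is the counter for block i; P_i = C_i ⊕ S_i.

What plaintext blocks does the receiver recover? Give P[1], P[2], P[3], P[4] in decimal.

P[1] = 247, P[2] = 207, P[3] = 183, P[4] = 133

Only C[3] changed, to 212. In CTR, a change in C_i flips the same bit in P_i only; the keystream is unaffected. Decrypting the received ciphertext:
P[1]: T = 240, S = E(K, T) = 97; 150 ⊕ 97 = 247.
P[2]: T = 241, S = E(K, T) = 96; 175 ⊕ 96 = 207.
P[3]: T = 242, S = E(K, T) = 99; 212 ⊕ 99 = 183.
P[4]: T = 243, S = E(K, T) = 98; 231 ⊕ 98 = 133.
Blocks that differ from the original plaintext: P[3].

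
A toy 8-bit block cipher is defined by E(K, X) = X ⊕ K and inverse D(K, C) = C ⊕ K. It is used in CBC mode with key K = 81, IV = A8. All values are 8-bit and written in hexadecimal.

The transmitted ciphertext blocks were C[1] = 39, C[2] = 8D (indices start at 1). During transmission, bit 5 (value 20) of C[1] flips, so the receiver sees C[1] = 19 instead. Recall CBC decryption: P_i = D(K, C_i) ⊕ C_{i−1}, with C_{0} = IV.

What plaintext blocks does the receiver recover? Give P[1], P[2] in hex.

P[1] = 30, P[2] = 15

Only C[1] changed, to 19. In CBC, a change in C_i garbles P_i and flips the same bit in P_{i+1}. Decrypting the received ciphertext:
P[1]: D(K, 19) = 98; 98 ⊕ A8 = 30.
P[2]: D(K, 8D) = 0C; 0C ⊕ 19 = 15.
Blocks that differ from the original plaintext: P[1], P[2].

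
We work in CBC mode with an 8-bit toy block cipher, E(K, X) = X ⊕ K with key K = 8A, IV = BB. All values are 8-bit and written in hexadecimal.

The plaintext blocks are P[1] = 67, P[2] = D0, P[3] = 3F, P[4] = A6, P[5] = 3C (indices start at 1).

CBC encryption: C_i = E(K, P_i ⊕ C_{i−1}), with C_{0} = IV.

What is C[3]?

C[1]: P[1] ⊕ BB = DC; E(K, DC) = 56.
C[2]: P[2] ⊕ 56 = 86; E(K, 86) = 0C.
C[3]: P[3] ⊕ 0C = 33; E(K, 33) = B9.

C[3] = B9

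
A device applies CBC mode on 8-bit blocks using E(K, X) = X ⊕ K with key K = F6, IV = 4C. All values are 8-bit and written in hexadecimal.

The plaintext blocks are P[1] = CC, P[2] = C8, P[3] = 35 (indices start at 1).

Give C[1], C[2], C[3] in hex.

C[1] = 76, C[2] = 48, C[3] = 8B

CBC encryption: C_i = E(K, P_i ⊕ C_{i−1}), with C_{0} = IV.
C[1]: P[1] ⊕ 4C = 80; E(K, 80) = 76.
C[2]: P[2] ⊕ 76 = BE; E(K, BE) = 48.
C[3]: P[3] ⊕ 48 = 7D; E(K, 7D) = 8B.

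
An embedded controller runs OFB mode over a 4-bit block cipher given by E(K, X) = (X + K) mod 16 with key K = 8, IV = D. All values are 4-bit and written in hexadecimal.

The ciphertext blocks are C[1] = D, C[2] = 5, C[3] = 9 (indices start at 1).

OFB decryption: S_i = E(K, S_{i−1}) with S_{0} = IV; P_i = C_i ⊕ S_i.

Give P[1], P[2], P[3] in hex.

P[1] = 8, P[2] = 8, P[3] = C

P[1]: S = E(K, D) = 5; D ⊕ 5 = 8.
P[2]: S = E(K, 5) = D; 5 ⊕ D = 8.
P[3]: S = E(K, D) = 5; 9 ⊕ 5 = C.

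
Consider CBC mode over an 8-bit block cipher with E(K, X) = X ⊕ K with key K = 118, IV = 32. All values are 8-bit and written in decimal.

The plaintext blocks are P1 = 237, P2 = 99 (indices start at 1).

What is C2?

CBC encryption: C_i = E(K, P_i ⊕ C_{i−1}), with C_{0} = IV.
C1: P1 ⊕ 32 = 205; E(K, 205) = 187.
C2: P2 ⊕ 187 = 216; E(K, 216) = 174.

C2 = 174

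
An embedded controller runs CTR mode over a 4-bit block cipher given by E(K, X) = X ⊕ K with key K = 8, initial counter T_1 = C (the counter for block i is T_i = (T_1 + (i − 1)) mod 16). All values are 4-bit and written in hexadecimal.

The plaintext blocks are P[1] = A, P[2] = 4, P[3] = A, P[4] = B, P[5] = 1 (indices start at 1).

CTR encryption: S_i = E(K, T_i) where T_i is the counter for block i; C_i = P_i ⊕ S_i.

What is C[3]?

C[1]: T = C, S = E(K, T) = 4; A ⊕ 4 = E.
C[2]: T = D, S = E(K, T) = 5; 4 ⊕ 5 = 1.
C[3]: T = E, S = E(K, T) = 6; A ⊕ 6 = C.

C[3] = C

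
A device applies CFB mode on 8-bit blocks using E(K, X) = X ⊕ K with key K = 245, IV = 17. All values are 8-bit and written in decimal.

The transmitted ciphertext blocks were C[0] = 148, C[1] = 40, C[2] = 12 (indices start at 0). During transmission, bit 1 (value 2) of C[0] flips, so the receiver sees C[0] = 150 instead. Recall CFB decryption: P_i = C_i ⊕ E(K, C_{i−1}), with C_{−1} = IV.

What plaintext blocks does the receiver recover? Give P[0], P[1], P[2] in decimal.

Only C[0] changed, to 150. In CFB, a change in C_i flips the same bit in P_i and garbles P_{i+1}. Decrypting the received ciphertext:
P[0]: E(K, 17) = 228; 150 ⊕ 228 = 114.
P[1]: E(K, 150) = 99; 40 ⊕ 99 = 75.
P[2]: E(K, 40) = 221; 12 ⊕ 221 = 209.
Blocks that differ from the original plaintext: P[0], P[1].

P[0] = 114, P[1] = 75, P[2] = 209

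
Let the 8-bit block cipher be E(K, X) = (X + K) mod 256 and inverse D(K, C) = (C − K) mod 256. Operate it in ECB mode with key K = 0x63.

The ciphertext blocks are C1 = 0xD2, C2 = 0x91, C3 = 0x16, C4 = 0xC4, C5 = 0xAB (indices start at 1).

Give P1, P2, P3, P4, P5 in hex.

P1 = 0x6F, P2 = 0x2E, P3 = 0xB3, P4 = 0x61, P5 = 0x48

ECB decryption: P_i = D(K, C_i).
P1: D(K, 0xD2) = 0x6F.
P2: D(K, 0x91) = 0x2E.
P3: D(K, 0x16) = 0xB3.
P4: D(K, 0xC4) = 0x61.
P5: D(K, 0xAB) = 0x48.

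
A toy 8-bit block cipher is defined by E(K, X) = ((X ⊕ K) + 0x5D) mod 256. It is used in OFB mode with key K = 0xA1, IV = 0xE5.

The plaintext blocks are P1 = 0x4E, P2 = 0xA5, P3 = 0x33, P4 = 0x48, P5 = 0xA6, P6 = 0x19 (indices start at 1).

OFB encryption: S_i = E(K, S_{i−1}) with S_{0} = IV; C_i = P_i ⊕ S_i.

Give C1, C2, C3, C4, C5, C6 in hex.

C1: S = E(K, 0xE5) = 0xA1; 0x4E ⊕ 0xA1 = 0xEF.
C2: S = E(K, 0xA1) = 0x5D; 0xA5 ⊕ 0x5D = 0xF8.
C3: S = E(K, 0x5D) = 0x59; 0x33 ⊕ 0x59 = 0x6A.
C4: S = E(K, 0x59) = 0x55; 0x48 ⊕ 0x55 = 0x1D.
C5: S = E(K, 0x55) = 0x51; 0xA6 ⊕ 0x51 = 0xF7.
C6: S = E(K, 0x51) = 0x4D; 0x19 ⊕ 0x4D = 0x54.

C1 = 0xEF, C2 = 0xF8, C3 = 0x6A, C4 = 0x1D, C5 = 0xF7, C6 = 0x54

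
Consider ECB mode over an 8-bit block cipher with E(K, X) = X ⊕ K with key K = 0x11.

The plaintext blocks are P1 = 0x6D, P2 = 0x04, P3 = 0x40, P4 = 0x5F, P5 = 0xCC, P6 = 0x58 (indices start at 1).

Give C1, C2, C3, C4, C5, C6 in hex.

C1 = 0x7C, C2 = 0x15, C3 = 0x51, C4 = 0x4E, C5 = 0xDD, C6 = 0x49

ECB encryption: C_i = E(K, P_i).
C1: E(K, 0x6D) = 0x7C.
C2: E(K, 0x04) = 0x15.
C3: E(K, 0x40) = 0x51.
C4: E(K, 0x5F) = 0x4E.
C5: E(K, 0xCC) = 0xDD.
C6: E(K, 0x58) = 0x49.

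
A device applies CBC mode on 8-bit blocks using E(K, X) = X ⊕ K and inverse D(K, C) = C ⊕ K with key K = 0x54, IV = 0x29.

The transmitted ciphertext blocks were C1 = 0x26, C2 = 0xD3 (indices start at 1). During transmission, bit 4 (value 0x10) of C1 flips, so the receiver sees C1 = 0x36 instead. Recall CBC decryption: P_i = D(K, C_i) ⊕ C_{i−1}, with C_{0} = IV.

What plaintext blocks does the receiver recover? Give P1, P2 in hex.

Only C1 changed, to 0x36. In CBC, a change in C_i garbles P_i and flips the same bit in P_{i+1}. Decrypting the received ciphertext:
P1: D(K, 0x36) = 0x62; 0x62 ⊕ 0x29 = 0x4B.
P2: D(K, 0xD3) = 0x87; 0x87 ⊕ 0x36 = 0xB1.
Blocks that differ from the original plaintext: P1, P2.

P1 = 0x4B, P2 = 0xB1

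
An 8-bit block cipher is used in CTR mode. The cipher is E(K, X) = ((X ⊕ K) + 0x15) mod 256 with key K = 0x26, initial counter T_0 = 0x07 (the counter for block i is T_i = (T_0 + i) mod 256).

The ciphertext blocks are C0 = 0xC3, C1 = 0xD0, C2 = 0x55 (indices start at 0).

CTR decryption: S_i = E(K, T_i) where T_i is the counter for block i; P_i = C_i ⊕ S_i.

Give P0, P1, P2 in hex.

P0 = 0xF5, P1 = 0x93, P2 = 0x11

P0: T = 0x07, S = E(K, T) = 0x36; 0xC3 ⊕ 0x36 = 0xF5.
P1: T = 0x08, S = E(K, T) = 0x43; 0xD0 ⊕ 0x43 = 0x93.
P2: T = 0x09, S = E(K, T) = 0x44; 0x55 ⊕ 0x44 = 0x11.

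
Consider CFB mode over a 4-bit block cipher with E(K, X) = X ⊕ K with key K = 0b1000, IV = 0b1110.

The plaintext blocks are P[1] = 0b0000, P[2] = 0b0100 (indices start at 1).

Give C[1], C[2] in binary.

C[1] = 0b0110, C[2] = 0b1010

CFB encryption: C_i = P_i ⊕ E(K, C_{i−1}), with C_{0} = IV.
C[1]: E(K, 0b1110) = 0b0110; 0b0000 ⊕ 0b0110 = 0b0110.
C[2]: E(K, 0b0110) = 0b1110; 0b0100 ⊕ 0b1110 = 0b1010.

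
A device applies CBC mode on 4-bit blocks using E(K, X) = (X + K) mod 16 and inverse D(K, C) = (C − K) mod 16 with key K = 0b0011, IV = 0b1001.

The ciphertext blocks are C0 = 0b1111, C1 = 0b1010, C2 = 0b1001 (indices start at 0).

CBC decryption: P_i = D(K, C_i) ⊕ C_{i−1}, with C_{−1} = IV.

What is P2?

P2: D(K, 0b1001) = 0b0110; 0b0110 ⊕ 0b1010 = 0b1100.

P2 = 0b1100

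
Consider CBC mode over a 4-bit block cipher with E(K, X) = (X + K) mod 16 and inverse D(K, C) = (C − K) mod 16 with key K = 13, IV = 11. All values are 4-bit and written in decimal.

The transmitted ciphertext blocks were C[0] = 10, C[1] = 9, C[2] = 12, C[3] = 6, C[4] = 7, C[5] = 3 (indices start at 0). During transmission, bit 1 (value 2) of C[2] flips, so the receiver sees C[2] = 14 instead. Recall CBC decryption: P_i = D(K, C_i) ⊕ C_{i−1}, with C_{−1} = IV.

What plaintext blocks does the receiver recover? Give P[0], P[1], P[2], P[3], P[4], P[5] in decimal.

Only C[2] changed, to 14. In CBC, a change in C_i garbles P_i and flips the same bit in P_{i+1}. Decrypting the received ciphertext:
P[0]: D(K, 10) = 13; 13 ⊕ 11 = 6.
P[1]: D(K, 9) = 12; 12 ⊕ 10 = 6.
P[2]: D(K, 14) = 1; 1 ⊕ 9 = 8.
P[3]: D(K, 6) = 9; 9 ⊕ 14 = 7.
P[4]: D(K, 7) = 10; 10 ⊕ 6 = 12.
P[5]: D(K, 3) = 6; 6 ⊕ 7 = 1.
Blocks that differ from the original plaintext: P[2], P[3].

P[0] = 6, P[1] = 6, P[2] = 8, P[3] = 7, P[4] = 12, P[5] = 1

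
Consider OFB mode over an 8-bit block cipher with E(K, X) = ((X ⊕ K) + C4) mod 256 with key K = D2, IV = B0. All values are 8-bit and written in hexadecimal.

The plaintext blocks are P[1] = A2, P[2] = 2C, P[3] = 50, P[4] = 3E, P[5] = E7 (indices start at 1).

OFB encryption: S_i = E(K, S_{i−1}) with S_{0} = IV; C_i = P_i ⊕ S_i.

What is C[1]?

C[1] = 84

C[1]: S = E(K, B0) = 26; A2 ⊕ 26 = 84.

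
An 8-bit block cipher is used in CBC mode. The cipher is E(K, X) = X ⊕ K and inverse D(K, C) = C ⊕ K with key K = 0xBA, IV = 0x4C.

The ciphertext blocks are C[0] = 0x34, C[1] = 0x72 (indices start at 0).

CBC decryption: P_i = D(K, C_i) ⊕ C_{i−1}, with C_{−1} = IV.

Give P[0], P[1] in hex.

P[0]: D(K, 0x34) = 0x8E; 0x8E ⊕ 0x4C = 0xC2.
P[1]: D(K, 0x72) = 0xC8; 0xC8 ⊕ 0x34 = 0xFC.

P[0] = 0xC2, P[1] = 0xFC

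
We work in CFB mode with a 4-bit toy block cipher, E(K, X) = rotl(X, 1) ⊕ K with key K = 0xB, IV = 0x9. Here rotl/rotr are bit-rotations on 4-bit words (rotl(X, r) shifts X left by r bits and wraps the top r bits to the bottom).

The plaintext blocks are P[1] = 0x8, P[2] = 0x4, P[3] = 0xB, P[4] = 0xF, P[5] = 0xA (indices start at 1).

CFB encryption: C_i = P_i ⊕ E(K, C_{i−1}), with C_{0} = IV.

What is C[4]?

C[1]: E(K, 0x9) = 0x8; 0x8 ⊕ 0x8 = 0x0.
C[2]: E(K, 0x0) = 0xB; 0x4 ⊕ 0xB = 0xF.
C[3]: E(K, 0xF) = 0x4; 0xB ⊕ 0x4 = 0xF.
C[4]: E(K, 0xF) = 0x4; 0xF ⊕ 0x4 = 0xB.

C[4] = 0xB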